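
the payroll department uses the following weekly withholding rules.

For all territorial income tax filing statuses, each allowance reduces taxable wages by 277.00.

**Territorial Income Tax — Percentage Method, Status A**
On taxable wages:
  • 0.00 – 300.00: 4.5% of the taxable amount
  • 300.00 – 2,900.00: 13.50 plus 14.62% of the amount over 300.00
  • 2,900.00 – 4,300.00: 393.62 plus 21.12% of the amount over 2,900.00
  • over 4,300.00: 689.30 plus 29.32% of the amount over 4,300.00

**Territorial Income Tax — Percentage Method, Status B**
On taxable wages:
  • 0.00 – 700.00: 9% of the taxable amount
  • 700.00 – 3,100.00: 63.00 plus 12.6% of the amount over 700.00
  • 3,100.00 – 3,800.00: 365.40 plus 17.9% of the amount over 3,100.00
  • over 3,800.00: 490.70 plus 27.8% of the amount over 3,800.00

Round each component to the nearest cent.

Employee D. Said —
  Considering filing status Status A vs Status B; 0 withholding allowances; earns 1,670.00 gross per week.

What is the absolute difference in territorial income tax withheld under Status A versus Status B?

Territorial Income Tax (Status A): taxable = 1,670.00
  13.50 + 14.62% × (1,670.00 − 300.00) = 13.50 + 14.62% × 1,370.00 = 213.79
Territorial Income Tax (Status B): taxable = 1,670.00
  63.00 + 12.6% × (1,670.00 − 700.00) = 63.00 + 12.6% × 970.00 = 185.22
Difference: |213.79 − 185.22| = 28.57 (higher under Status A)

28.57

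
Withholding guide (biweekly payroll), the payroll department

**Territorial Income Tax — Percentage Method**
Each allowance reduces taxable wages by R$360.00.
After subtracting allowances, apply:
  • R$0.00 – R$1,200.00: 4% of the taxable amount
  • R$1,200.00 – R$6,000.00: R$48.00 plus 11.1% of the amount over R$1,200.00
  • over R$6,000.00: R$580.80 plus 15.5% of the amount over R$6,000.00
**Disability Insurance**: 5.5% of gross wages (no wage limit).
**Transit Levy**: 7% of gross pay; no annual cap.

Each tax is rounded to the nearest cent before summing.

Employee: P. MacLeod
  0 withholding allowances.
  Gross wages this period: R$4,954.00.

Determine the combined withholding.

R$1,083.94

Territorial Income Tax: taxable = R$4,954.00
  R$48.00 + 11.1% × (R$4,954.00 − R$1,200.00) = R$48.00 + 11.1% × R$3,754.00 = R$464.69
Disability Insurance: 5.5% × R$4,954.00 = R$272.47
Transit Levy: 7% × R$4,954.00 = R$346.78
Total: R$464.69 + R$272.47 + R$346.78 = R$1,083.94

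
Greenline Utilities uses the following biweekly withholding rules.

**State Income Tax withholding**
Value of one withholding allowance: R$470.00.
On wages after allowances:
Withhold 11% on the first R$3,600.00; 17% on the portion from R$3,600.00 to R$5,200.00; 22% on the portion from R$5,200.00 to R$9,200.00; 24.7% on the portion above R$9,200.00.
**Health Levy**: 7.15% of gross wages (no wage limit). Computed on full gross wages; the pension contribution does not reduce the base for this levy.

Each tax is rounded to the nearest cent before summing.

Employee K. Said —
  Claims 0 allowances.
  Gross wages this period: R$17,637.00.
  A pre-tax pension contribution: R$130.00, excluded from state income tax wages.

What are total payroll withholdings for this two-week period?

R$4,860.88

State Income Tax: taxable = R$17,637.00 − R$130.00 = R$17,507.00
  R$1,548.00 + 24.7% × (R$17,507.00 − R$9,200.00) = R$1,548.00 + 24.7% × R$8,307.00 = R$3,599.83
Health Levy: 7.15% × R$17,637.00 = R$1,261.05
Total: R$3,599.83 + R$1,261.05 = R$4,860.88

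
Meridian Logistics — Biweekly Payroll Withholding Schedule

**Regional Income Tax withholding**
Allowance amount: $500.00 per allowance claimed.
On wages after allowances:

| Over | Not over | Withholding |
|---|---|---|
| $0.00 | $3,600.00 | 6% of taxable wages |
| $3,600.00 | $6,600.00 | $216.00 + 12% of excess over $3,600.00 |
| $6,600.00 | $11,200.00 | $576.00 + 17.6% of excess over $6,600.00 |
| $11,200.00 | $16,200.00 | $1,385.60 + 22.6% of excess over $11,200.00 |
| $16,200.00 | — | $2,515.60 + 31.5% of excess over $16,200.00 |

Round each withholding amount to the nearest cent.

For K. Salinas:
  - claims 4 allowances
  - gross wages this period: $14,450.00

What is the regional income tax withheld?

Regional Income Tax: taxable = $14,450.00 − 4×$500.00 = $12,450.00
  $1,385.60 + 22.6% × ($12,450.00 − $11,200.00) = $1,385.60 + 22.6% × $1,250.00 = $1,668.10

$1,668.10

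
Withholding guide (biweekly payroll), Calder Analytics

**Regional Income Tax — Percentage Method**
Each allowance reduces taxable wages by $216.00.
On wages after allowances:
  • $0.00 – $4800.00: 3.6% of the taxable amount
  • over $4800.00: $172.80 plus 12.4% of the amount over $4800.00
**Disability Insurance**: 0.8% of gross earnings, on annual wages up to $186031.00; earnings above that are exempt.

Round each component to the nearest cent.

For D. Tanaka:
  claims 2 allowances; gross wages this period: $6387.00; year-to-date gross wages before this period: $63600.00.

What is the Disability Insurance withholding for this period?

Disability Insurance: 0.8% × $6387.00 = $51.10

$51.10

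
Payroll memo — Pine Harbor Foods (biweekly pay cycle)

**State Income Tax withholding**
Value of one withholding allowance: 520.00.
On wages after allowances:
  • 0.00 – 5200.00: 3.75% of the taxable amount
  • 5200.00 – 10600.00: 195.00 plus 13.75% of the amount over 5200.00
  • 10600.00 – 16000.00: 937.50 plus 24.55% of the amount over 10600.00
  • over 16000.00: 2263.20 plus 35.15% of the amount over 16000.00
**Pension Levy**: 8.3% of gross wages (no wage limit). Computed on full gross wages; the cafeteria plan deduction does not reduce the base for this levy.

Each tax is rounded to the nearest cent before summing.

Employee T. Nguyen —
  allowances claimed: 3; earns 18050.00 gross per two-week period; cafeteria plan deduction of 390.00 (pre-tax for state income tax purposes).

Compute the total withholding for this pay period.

State Income Tax: taxable = 18050.00 − 390.00 − 3×520.00 = 16100.00
  2263.20 + 35.15% × (16100.00 − 16000.00) = 2263.20 + 35.15% × 100.00 = 2298.35
Pension Levy: 8.3% × 18050.00 = 1498.15
Total: 2298.35 + 1498.15 = 3796.50

3796.50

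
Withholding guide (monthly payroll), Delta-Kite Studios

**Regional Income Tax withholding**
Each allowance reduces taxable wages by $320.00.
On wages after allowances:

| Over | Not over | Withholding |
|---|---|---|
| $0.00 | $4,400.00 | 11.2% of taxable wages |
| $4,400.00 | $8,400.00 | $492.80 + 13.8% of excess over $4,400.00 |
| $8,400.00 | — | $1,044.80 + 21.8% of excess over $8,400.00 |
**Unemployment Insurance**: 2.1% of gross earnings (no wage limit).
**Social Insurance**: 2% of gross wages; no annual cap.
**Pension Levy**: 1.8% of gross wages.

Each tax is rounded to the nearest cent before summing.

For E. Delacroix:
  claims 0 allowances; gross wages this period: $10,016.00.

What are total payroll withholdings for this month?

Regional Income Tax: taxable = $10,016.00
  $1,044.80 + 21.8% × ($10,016.00 − $8,400.00) = $1,044.80 + 21.8% × $1,616.00 = $1,397.09
Unemployment Insurance: 2.1% × $10,016.00 = $210.34
Social Insurance: 2% × $10,016.00 = $200.32
Pension Levy: 1.8% × $10,016.00 = $180.29
Total: $1,397.09 + $210.34 + $200.32 + $180.29 = $1,988.04

$1,988.04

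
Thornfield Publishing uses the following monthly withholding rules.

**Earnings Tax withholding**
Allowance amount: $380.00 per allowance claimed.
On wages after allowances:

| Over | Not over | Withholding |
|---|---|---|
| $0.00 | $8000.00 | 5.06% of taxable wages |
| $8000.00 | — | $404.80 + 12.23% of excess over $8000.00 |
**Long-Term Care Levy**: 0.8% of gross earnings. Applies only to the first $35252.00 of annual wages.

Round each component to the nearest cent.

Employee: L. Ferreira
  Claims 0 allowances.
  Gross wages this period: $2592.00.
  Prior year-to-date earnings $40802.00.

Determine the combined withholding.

Earnings Tax: taxable = $2592.00
  5.06% × $2592.00 = $131.16
Long-Term Care Levy: YTD $40802.00 ≥ cap $35252.00 → $0.00
Total: $131.16 + $0.00 = $131.16

$131.16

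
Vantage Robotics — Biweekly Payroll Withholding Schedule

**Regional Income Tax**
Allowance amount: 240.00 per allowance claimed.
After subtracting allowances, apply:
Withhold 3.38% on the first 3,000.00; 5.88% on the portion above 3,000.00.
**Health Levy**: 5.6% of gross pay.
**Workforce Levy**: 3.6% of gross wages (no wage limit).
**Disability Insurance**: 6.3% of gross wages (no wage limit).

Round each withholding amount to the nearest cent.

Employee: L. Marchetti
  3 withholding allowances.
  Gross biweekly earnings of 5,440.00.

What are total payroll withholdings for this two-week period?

Regional Income Tax: taxable = 5,440.00 − 3×240.00 = 4,720.00
  101.40 + 5.88% × (4,720.00 − 3,000.00) = 101.40 + 5.88% × 1,720.00 = 202.54
Health Levy: 5.6% × 5,440.00 = 304.64
Workforce Levy: 3.6% × 5,440.00 = 195.84
Disability Insurance: 6.3% × 5,440.00 = 342.72
Total: 202.54 + 304.64 + 195.84 + 342.72 = 1,045.74

1,045.74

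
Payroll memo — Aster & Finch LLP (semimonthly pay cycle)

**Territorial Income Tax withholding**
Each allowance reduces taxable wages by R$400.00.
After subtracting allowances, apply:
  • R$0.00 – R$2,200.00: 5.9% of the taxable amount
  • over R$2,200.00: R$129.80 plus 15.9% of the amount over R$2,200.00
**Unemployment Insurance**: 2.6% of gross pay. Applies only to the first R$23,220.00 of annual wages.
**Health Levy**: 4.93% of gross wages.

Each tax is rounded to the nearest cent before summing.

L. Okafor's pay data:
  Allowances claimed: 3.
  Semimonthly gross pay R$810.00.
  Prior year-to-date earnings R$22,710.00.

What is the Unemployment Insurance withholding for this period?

Unemployment Insurance: cap R$23,220.00 − YTD R$22,710.00 = R$510.00 subject; 2.6% × R$510.00 = R$13.26

R$13.26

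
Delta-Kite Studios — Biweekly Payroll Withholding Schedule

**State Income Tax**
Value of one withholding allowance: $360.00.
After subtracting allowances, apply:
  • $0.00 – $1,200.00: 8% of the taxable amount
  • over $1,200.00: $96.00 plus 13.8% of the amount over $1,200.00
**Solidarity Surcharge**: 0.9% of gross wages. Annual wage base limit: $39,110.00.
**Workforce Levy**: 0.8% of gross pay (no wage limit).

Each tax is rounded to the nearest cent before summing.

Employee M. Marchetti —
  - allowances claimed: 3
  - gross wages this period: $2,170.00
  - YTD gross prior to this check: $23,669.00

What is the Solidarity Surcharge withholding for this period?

$19.53

Solidarity Surcharge: 0.9% × $2,170.00 = $19.53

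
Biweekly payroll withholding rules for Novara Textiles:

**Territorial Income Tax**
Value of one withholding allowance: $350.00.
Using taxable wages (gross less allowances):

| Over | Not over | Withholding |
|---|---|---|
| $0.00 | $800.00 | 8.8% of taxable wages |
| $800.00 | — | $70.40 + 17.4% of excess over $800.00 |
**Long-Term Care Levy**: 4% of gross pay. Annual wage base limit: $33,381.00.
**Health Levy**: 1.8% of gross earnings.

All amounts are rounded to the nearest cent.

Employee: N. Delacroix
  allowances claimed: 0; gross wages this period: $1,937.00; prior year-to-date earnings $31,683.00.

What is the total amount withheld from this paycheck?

$371.03

Territorial Income Tax: taxable = $1,937.00
  $70.40 + 17.4% × ($1,937.00 − $800.00) = $70.40 + 17.4% × $1,137.00 = $268.24
Long-Term Care Levy: cap $33,381.00 − YTD $31,683.00 = $1,698.00 subject; 4% × $1,698.00 = $67.92
Health Levy: 1.8% × $1,937.00 = $34.87
Total: $268.24 + $67.92 + $34.87 = $371.03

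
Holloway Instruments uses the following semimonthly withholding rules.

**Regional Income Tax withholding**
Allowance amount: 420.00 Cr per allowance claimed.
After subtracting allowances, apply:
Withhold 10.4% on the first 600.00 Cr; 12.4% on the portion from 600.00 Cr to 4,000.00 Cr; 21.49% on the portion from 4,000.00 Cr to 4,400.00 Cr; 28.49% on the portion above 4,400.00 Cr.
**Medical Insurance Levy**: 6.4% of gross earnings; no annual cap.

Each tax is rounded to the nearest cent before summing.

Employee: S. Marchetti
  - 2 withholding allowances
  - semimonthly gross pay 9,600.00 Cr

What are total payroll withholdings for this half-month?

Regional Income Tax: taxable = 9,600.00 Cr − 2×420.00 Cr = 8,760.00 Cr
  569.96 Cr + 28.49% × (8,760.00 Cr − 4,400.00 Cr) = 569.96 Cr + 28.49% × 4,360.00 Cr = 1,812.12 Cr
Medical Insurance Levy: 6.4% × 9,600.00 Cr = 614.40 Cr
Total: 1,812.12 Cr + 614.40 Cr = 2,426.52 Cr

2,426.52 Cr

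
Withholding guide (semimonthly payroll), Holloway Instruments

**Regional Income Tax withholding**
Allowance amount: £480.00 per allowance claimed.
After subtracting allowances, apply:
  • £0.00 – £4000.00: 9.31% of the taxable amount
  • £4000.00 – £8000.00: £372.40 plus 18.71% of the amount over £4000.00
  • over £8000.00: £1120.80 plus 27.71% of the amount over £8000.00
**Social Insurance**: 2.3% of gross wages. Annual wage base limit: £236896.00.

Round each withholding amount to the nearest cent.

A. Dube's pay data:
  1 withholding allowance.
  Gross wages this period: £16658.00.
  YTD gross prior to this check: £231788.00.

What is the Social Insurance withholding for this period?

£117.48

Social Insurance: cap £236896.00 − YTD £231788.00 = £5108.00 subject; 2.3% × £5108.00 = £117.48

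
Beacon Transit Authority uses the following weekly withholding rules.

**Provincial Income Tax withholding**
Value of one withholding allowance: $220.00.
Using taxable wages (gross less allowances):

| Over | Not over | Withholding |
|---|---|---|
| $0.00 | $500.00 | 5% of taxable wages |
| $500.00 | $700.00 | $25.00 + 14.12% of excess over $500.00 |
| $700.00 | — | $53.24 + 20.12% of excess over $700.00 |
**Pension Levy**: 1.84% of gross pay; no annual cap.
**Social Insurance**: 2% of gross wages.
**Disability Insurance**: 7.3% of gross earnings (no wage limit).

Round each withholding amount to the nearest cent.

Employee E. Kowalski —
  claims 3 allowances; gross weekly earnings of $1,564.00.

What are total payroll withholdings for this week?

$268.51

Provincial Income Tax: taxable = $1,564.00 − 3×$220.00 = $904.00
  $53.24 + 20.12% × ($904.00 − $700.00) = $53.24 + 20.12% × $204.00 = $94.28
Pension Levy: 1.84% × $1,564.00 = $28.78
Social Insurance: 2% × $1,564.00 = $31.28
Disability Insurance: 7.3% × $1,564.00 = $114.17
Total: $94.28 + $28.78 + $31.28 + $114.17 = $268.51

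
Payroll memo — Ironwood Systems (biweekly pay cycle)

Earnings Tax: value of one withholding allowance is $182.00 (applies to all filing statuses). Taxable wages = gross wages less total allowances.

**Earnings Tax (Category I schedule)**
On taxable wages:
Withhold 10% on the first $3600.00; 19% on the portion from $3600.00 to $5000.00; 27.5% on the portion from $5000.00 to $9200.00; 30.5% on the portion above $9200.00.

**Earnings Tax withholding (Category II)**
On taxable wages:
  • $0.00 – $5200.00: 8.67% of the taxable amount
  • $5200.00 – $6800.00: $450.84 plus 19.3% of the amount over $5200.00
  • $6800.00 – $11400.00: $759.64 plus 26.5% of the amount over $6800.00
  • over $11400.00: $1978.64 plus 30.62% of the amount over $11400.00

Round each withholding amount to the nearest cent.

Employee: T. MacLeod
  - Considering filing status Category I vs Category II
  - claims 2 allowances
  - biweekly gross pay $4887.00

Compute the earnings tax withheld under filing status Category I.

$535.37

Earnings Tax (Category I): taxable = $4887.00 − 2×$182.00 = $4523.00
  $360.00 + 19% × ($4523.00 − $3600.00) = $360.00 + 19% × $923.00 = $535.37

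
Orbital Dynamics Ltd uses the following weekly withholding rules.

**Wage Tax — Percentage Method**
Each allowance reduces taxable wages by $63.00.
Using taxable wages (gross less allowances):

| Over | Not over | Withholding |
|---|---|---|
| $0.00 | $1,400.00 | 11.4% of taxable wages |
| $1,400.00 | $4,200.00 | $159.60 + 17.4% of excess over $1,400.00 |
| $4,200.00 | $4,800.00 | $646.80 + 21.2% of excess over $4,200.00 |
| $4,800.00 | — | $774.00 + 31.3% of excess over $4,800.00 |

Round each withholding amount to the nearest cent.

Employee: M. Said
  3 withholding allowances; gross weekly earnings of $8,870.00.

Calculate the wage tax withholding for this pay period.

$1,988.75

Wage Tax: taxable = $8,870.00 − 3×$63.00 = $8,681.00
  $774.00 + 31.3% × ($8,681.00 − $4,800.00) = $774.00 + 31.3% × $3,881.00 = $1,988.75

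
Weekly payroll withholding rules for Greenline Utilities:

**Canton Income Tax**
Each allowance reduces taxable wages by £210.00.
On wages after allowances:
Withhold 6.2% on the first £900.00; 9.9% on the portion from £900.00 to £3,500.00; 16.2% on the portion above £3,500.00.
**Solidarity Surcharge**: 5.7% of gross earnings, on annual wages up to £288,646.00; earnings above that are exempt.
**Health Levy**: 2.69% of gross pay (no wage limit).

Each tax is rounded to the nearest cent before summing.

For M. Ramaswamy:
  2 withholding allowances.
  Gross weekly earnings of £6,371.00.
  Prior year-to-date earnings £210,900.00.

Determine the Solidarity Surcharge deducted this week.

£363.15

Solidarity Surcharge: 5.7% × £6,371.00 = £363.15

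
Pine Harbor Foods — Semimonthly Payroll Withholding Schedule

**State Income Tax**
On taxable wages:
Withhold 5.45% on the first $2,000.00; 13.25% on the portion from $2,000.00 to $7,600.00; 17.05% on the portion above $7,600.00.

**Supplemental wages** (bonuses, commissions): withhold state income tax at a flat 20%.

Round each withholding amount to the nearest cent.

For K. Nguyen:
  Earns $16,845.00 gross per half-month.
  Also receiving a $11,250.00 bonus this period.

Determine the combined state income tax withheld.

State Income Tax: taxable = $16,845.00
  $851.00 + 17.05% × ($16,845.00 − $7,600.00) = $851.00 + 17.05% × $9,245.00 = $2,427.27
Supplemental (20% flat on bonus): 20% × $11,250.00 = $2,250.00
Total state income tax: $2,427.27 + $2,250.00 = $4,677.27

$4,677.27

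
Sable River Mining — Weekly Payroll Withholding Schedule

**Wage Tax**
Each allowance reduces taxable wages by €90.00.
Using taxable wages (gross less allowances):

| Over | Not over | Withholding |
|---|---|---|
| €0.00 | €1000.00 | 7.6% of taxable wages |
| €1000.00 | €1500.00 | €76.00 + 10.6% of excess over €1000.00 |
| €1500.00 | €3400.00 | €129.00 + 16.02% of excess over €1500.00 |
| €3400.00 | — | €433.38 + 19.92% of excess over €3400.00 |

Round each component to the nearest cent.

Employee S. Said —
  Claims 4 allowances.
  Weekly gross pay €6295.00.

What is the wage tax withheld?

Wage Tax: taxable = €6295.00 − 4×€90.00 = €5935.00
  €433.38 + 19.92% × (€5935.00 − €3400.00) = €433.38 + 19.92% × €2535.00 = €938.35

€938.35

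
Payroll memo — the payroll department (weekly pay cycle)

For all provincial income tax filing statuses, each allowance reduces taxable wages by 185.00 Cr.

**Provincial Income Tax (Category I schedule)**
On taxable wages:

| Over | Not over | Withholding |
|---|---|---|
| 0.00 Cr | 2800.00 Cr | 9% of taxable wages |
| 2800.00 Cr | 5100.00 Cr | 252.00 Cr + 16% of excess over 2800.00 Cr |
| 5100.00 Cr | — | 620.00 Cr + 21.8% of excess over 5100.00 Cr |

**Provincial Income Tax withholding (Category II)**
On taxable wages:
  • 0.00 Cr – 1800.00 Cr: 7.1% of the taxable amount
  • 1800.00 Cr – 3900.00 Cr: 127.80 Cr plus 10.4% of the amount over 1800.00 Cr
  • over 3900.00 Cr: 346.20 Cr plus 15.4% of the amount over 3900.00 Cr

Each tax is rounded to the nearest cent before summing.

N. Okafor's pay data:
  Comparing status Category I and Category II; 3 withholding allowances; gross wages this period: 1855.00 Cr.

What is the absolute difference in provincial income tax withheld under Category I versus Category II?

24.70 Cr

Provincial Income Tax (Category I): taxable = 1855.00 Cr − 3×185.00 Cr = 1300.00 Cr
  9% × 1300.00 Cr = 117.00 Cr
Provincial Income Tax (Category II): taxable = 1855.00 Cr − 3×185.00 Cr = 1300.00 Cr
  7.1% × 1300.00 Cr = 92.30 Cr
Difference: |117.00 Cr − 92.30 Cr| = 24.70 Cr (higher under Category I)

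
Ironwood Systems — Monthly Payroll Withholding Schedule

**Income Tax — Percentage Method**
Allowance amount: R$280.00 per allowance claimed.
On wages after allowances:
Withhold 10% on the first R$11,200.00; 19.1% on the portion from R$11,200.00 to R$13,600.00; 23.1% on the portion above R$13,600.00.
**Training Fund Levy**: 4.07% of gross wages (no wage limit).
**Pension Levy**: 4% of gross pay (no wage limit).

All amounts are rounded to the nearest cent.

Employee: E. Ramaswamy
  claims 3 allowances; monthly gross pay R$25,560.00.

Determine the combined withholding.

Income Tax: taxable = R$25,560.00 − 3×R$280.00 = R$24,720.00
  R$1,578.40 + 23.1% × (R$24,720.00 − R$13,600.00) = R$1,578.40 + 23.1% × R$11,120.00 = R$4,147.12
Training Fund Levy: 4.07% × R$25,560.00 = R$1,040.29
Pension Levy: 4% × R$25,560.00 = R$1,022.40
Total: R$4,147.12 + R$1,040.29 + R$1,022.40 = R$6,209.81

R$6,209.81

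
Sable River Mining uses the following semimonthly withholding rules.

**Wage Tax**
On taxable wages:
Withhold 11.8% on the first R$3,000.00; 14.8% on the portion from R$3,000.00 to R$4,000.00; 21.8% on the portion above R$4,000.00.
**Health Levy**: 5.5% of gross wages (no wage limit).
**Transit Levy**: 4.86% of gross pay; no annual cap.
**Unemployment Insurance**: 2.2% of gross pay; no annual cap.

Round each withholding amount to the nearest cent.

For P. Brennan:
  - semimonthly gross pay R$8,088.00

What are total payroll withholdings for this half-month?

R$2,409.04

Wage Tax: taxable = R$8,088.00
  R$502.00 + 21.8% × (R$8,088.00 − R$4,000.00) = R$502.00 + 21.8% × R$4,088.00 = R$1,393.18
Health Levy: 5.5% × R$8,088.00 = R$444.84
Transit Levy: 4.86% × R$8,088.00 = R$393.08
Unemployment Insurance: 2.2% × R$8,088.00 = R$177.94
Total: R$1,393.18 + R$444.84 + R$393.08 + R$177.94 = R$2,409.04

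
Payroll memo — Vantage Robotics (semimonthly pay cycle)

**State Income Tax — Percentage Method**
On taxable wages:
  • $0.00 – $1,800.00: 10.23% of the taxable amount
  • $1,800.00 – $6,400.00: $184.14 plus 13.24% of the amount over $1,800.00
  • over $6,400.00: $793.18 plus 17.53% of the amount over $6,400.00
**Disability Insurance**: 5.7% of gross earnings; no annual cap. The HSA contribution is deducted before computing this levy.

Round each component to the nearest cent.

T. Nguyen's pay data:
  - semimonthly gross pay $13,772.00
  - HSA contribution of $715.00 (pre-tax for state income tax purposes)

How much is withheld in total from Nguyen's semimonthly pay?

State Income Tax: taxable = $13,772.00 − $715.00 = $13,057.00
  $793.18 + 17.53% × ($13,057.00 − $6,400.00) = $793.18 + 17.53% × $6,657.00 = $1,960.15
Disability Insurance: 5.7% × $13,057.00 = $744.25
Total: $1,960.15 + $744.25 = $2,704.40

$2,704.40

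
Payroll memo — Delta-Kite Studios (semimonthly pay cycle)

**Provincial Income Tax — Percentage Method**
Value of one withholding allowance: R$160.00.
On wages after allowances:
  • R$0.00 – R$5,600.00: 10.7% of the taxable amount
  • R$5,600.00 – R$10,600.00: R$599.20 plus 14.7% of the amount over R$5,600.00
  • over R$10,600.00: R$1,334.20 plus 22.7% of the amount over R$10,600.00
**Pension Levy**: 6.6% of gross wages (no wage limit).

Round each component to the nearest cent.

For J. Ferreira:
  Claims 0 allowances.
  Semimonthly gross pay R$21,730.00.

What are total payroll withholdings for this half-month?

Provincial Income Tax: taxable = R$21,730.00
  R$1,334.20 + 22.7% × (R$21,730.00 − R$10,600.00) = R$1,334.20 + 22.7% × R$11,130.00 = R$3,860.71
Pension Levy: 6.6% × R$21,730.00 = R$1,434.18
Total: R$3,860.71 + R$1,434.18 = R$5,294.89

R$5,294.89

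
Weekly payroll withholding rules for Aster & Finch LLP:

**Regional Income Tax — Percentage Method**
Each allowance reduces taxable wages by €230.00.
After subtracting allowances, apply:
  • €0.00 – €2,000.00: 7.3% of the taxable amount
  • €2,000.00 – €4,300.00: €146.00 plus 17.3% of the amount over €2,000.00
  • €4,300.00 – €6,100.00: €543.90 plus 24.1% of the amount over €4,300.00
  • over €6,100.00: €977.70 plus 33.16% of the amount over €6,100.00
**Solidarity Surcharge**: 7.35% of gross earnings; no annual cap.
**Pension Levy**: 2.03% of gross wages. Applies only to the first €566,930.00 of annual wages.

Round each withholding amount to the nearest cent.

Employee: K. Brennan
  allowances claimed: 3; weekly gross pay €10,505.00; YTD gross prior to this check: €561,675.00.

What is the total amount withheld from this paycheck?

Regional Income Tax: taxable = €10,505.00 − 3×€230.00 = €9,815.00
  €977.70 + 33.16% × (€9,815.00 − €6,100.00) = €977.70 + 33.16% × €3,715.00 = €2,209.59
Solidarity Surcharge: 7.35% × €10,505.00 = €772.12
Pension Levy: cap €566,930.00 − YTD €561,675.00 = €5,255.00 subject; 2.03% × €5,255.00 = €106.68
Total: €2,209.59 + €772.12 + €106.68 = €3,088.39

€3,088.39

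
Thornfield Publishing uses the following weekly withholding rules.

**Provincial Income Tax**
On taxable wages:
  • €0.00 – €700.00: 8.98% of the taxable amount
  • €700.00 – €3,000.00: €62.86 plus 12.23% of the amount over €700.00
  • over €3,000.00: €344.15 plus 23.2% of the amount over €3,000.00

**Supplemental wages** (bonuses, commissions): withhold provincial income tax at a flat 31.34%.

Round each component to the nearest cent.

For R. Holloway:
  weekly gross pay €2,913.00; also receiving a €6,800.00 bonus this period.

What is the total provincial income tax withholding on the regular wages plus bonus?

Provincial Income Tax: taxable = €2,913.00
  €62.86 + 12.23% × (€2,913.00 − €700.00) = €62.86 + 12.23% × €2,213.00 = €333.51
Supplemental (31.34% flat on bonus): 31.34% × €6,800.00 = €2,131.12
Total provincial income tax: €333.51 + €2,131.12 = €2,464.63

€2,464.63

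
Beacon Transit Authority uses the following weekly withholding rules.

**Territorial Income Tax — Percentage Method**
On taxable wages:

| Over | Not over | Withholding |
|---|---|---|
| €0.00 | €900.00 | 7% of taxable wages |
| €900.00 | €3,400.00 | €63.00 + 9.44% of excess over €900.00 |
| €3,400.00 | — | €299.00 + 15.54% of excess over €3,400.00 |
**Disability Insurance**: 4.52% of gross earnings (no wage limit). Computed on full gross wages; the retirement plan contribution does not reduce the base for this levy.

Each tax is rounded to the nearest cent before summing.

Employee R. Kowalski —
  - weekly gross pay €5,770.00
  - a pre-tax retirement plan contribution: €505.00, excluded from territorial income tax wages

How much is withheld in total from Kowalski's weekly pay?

Territorial Income Tax: taxable = €5,770.00 − €505.00 = €5,265.00
  €299.00 + 15.54% × (€5,265.00 − €3,400.00) = €299.00 + 15.54% × €1,865.00 = €588.82
Disability Insurance: 4.52% × €5,770.00 = €260.80
Total: €588.82 + €260.80 = €849.62

€849.62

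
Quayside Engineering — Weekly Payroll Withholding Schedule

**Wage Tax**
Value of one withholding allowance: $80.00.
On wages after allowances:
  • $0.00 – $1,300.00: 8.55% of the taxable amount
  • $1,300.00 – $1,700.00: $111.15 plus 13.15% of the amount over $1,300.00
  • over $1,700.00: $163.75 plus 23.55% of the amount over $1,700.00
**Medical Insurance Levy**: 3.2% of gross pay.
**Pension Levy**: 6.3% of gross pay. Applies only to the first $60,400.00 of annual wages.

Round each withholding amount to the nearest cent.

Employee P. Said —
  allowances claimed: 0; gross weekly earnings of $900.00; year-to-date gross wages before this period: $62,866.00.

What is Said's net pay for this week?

Wage Tax: taxable = $900.00
  8.55% × $900.00 = $76.95
Medical Insurance Levy: 3.2% × $900.00 = $28.80
Pension Levy: YTD $62,866.00 ≥ cap $60,400.00 → $0.00
Total withheld: $76.95 + $28.80 + $0.00 = $105.75
Net pay: $900.00 − $105.75 = $794.25

$794.25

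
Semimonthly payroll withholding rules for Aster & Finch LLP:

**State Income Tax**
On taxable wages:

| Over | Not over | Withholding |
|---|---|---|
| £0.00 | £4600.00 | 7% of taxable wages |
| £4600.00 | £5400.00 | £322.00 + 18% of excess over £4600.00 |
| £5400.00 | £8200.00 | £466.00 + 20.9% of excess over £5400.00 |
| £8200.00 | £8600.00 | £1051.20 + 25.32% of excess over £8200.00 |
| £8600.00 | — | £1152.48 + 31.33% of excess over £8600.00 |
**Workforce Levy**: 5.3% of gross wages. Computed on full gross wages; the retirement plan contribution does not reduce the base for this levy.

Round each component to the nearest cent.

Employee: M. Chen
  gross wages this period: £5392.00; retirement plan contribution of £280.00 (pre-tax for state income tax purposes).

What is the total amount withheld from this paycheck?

£699.94

State Income Tax: taxable = £5392.00 − £280.00 = £5112.00
  £322.00 + 18% × (£5112.00 − £4600.00) = £322.00 + 18% × £512.00 = £414.16
Workforce Levy: 5.3% × £5392.00 = £285.78
Total: £414.16 + £285.78 = £699.94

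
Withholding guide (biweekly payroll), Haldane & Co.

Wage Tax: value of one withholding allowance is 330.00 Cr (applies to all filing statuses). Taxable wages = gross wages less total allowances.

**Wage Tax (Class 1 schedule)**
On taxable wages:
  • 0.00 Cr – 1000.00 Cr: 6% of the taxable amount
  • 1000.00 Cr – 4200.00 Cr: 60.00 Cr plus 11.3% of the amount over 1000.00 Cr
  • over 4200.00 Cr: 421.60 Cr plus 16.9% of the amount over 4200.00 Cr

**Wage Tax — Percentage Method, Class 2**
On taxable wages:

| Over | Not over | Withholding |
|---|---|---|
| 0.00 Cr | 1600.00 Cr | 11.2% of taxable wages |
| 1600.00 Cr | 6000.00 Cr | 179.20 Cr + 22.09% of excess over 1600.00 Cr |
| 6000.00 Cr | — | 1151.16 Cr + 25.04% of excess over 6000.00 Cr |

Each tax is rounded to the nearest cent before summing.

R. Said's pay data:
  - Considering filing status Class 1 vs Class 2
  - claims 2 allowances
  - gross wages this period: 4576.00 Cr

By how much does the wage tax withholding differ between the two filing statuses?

301.29 Cr

Wage Tax (Class 1): taxable = 4576.00 Cr − 2×330.00 Cr = 3916.00 Cr
  60.00 Cr + 11.3% × (3916.00 Cr − 1000.00 Cr) = 60.00 Cr + 11.3% × 2916.00 Cr = 389.51 Cr
Wage Tax (Class 2): taxable = 4576.00 Cr − 2×330.00 Cr = 3916.00 Cr
  179.20 Cr + 22.09% × (3916.00 Cr − 1600.00 Cr) = 179.20 Cr + 22.09% × 2316.00 Cr = 690.80 Cr
Difference: |389.51 Cr − 690.80 Cr| = 301.29 Cr (higher under Class 2)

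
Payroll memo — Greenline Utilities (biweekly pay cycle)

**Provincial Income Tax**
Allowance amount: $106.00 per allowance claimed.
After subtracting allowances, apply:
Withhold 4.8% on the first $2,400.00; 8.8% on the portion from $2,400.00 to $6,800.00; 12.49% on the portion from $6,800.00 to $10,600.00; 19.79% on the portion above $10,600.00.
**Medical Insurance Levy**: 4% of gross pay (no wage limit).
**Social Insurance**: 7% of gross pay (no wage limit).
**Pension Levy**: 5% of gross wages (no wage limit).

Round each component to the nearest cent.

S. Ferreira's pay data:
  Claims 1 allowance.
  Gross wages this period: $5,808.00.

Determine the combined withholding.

$1,335.06

Provincial Income Tax: taxable = $5,808.00 − 1×$106.00 = $5,702.00
  $115.20 + 8.8% × ($5,702.00 − $2,400.00) = $115.20 + 8.8% × $3,302.00 = $405.78
Medical Insurance Levy: 4% × $5,808.00 = $232.32
Social Insurance: 7% × $5,808.00 = $406.56
Pension Levy: 5% × $5,808.00 = $290.40
Total: $405.78 + $232.32 + $406.56 + $290.40 = $1,335.06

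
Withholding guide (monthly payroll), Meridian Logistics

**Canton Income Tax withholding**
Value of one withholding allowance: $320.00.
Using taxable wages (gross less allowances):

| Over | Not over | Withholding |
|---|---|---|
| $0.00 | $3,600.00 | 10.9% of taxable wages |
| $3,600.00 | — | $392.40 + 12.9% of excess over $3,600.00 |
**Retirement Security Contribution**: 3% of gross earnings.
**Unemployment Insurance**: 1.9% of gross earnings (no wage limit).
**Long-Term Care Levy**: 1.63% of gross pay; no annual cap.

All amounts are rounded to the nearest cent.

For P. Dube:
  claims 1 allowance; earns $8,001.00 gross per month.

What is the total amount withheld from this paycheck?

Canton Income Tax: taxable = $8,001.00 − 1×$320.00 = $7,681.00
  $392.40 + 12.9% × ($7,681.00 − $3,600.00) = $392.40 + 12.9% × $4,081.00 = $918.85
Retirement Security Contribution: 3% × $8,001.00 = $240.03
Unemployment Insurance: 1.9% × $8,001.00 = $152.02
Long-Term Care Levy: 1.63% × $8,001.00 = $130.42
Total: $918.85 + $240.03 + $152.02 + $130.42 = $1,441.32

$1,441.32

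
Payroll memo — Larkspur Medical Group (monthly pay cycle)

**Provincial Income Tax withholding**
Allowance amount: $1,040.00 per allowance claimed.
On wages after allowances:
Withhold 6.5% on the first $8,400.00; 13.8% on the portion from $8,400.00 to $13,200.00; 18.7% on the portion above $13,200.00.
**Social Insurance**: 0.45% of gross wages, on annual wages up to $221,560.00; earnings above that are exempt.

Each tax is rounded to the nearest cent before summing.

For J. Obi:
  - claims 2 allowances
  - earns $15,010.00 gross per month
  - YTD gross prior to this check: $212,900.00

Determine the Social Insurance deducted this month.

$38.97

Social Insurance: cap $221,560.00 − YTD $212,900.00 = $8,660.00 subject; 0.45% × $8,660.00 = $38.97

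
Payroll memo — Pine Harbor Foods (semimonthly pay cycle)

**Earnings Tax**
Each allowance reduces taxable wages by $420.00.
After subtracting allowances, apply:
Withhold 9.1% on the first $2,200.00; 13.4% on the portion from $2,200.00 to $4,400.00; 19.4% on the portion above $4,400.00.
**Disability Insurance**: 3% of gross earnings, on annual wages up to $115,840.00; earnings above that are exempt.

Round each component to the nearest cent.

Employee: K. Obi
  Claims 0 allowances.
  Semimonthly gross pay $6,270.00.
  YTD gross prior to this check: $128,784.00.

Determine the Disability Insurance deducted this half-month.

$0.00

Disability Insurance: YTD $128,784.00 ≥ cap $115,840.00 → $0.00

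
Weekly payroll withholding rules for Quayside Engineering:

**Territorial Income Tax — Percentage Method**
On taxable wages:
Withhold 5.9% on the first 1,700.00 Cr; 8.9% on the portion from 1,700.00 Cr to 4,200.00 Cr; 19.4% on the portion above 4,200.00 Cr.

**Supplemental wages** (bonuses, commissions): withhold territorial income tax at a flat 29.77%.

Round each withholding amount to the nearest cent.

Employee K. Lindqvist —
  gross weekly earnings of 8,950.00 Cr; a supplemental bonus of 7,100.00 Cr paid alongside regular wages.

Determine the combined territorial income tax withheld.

3,357.97 Cr

Territorial Income Tax: taxable = 8,950.00 Cr
  322.80 Cr + 19.4% × (8,950.00 Cr − 4,200.00 Cr) = 322.80 Cr + 19.4% × 4,750.00 Cr = 1,244.30 Cr
Supplemental (29.77% flat on bonus): 29.77% × 7,100.00 Cr = 2,113.67 Cr
Total territorial income tax: 1,244.30 Cr + 2,113.67 Cr = 3,357.97 Cr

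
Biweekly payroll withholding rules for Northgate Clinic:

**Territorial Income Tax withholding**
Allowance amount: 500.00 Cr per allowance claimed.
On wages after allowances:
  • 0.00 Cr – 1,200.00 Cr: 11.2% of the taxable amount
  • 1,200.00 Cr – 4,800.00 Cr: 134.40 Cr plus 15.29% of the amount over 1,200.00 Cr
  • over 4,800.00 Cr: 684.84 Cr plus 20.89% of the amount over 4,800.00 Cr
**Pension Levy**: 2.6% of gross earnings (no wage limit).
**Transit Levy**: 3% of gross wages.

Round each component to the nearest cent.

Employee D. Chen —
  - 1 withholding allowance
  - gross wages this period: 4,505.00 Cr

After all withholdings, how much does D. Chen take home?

3,689.44 Cr

Territorial Income Tax: taxable = 4,505.00 Cr − 1×500.00 Cr = 4,005.00 Cr
  134.40 Cr + 15.29% × (4,005.00 Cr − 1,200.00 Cr) = 134.40 Cr + 15.29% × 2,805.00 Cr = 563.28 Cr
Pension Levy: 2.6% × 4,505.00 Cr = 117.13 Cr
Transit Levy: 3% × 4,505.00 Cr = 135.15 Cr
Total withheld: 563.28 Cr + 117.13 Cr + 135.15 Cr = 815.56 Cr
Net pay: 4,505.00 Cr − 815.56 Cr = 3,689.44 Cr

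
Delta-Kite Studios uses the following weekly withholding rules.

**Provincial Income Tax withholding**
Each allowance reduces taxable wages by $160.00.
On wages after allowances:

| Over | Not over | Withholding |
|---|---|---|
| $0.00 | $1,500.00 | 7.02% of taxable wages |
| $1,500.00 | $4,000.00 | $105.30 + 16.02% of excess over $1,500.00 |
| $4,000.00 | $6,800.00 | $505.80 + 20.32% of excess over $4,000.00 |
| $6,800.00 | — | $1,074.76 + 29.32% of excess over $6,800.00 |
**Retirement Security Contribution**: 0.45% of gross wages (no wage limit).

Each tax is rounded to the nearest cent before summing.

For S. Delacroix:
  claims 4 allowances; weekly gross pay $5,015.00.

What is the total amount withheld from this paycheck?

Provincial Income Tax: taxable = $5,015.00 − 4×$160.00 = $4,375.00
  $505.80 + 20.32% × ($4,375.00 − $4,000.00) = $505.80 + 20.32% × $375.00 = $582.00
Retirement Security Contribution: 0.45% × $5,015.00 = $22.57
Total: $582.00 + $22.57 = $604.57

$604.57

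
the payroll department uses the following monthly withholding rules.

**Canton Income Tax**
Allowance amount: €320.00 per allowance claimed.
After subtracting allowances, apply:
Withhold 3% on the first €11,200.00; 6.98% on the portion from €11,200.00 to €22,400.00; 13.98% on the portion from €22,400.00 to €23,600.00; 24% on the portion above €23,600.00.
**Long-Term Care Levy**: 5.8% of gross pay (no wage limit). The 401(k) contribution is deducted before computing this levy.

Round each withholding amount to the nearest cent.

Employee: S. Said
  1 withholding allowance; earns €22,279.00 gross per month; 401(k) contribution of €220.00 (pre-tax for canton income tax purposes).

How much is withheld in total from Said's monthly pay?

Canton Income Tax: taxable = €22,279.00 − €220.00 − 1×€320.00 = €21,739.00
  €336.00 + 6.98% × (€21,739.00 − €11,200.00) = €336.00 + 6.98% × €10,539.00 = €1,071.62
Long-Term Care Levy: 5.8% × €22,059.00 = €1,279.42
Total: €1,071.62 + €1,279.42 = €2,351.04

€2,351.04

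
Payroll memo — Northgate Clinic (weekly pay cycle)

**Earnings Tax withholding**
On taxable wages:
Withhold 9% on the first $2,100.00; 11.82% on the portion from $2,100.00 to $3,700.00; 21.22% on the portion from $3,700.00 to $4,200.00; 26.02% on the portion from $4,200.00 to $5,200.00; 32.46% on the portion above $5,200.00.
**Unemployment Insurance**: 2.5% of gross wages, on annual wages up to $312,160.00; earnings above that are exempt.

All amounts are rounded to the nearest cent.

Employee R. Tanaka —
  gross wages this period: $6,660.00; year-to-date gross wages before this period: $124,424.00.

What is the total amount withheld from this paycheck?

$1,384.84

Earnings Tax: taxable = $6,660.00
  $744.42 + 32.46% × ($6,660.00 − $5,200.00) = $744.42 + 32.46% × $1,460.00 = $1,218.34
Unemployment Insurance: 2.5% × $6,660.00 = $166.50
Total: $1,218.34 + $166.50 = $1,384.84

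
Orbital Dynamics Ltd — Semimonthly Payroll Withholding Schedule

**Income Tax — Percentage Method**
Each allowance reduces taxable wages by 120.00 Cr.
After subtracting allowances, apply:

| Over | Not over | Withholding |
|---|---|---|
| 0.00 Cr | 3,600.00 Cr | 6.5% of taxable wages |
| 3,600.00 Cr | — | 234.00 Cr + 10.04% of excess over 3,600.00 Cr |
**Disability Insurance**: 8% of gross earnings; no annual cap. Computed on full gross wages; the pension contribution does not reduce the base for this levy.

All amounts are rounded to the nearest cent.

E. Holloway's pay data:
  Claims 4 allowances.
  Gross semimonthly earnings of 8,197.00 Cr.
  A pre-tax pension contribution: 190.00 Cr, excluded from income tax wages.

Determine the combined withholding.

Income Tax: taxable = 8,197.00 Cr − 190.00 Cr − 4×120.00 Cr = 7,527.00 Cr
  234.00 Cr + 10.04% × (7,527.00 Cr − 3,600.00 Cr) = 234.00 Cr + 10.04% × 3,927.00 Cr = 628.27 Cr
Disability Insurance: 8% × 8,197.00 Cr = 655.76 Cr
Total: 628.27 Cr + 655.76 Cr = 1,284.03 Cr

1,284.03 Cr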